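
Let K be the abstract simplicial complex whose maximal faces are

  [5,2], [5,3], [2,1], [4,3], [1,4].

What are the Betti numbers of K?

b_0 = 1, b_1 = 1.

K has 5 vertices, 5 edges.
rank ∂_0 = 0, rank ∂_1 = 4 ⇒ b_0 = 5 − 0 − 4 = 1; all invariant factors of ∂_1 are 1 so no torsion. So H_0 ≅ Z.
rank ∂_1 = 4, rank ∂_2 = 0 ⇒ b_1 = 5 − 4 − 0 = 1. So H_1 ≅ Z.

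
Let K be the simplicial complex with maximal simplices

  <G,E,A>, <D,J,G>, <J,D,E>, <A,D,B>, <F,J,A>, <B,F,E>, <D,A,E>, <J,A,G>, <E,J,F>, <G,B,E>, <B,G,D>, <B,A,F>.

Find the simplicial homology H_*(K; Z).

H_0 = Z,  H_1 = Z/2,  H_2 = 0.

We work with the vertex ordering A < B < D < E < F < G < J. The simplices of K, each written with vertices in increasing order, are:

  0-simplices (7): A, B, D, E, F, G, J
  1-simplices (18): AB, AD, AE, AF, AG, AJ, BD, BE, BF, BG, DE, DG, DJ, EF, EG, EJ, FJ, GJ
  2-simplices (12): ABD, ABF, ADE, AEG, AFJ, AGJ, BDG, BEF, BEG, DEJ, DGJ, EFJ

giving chain groups C_0 ≅ Z^7, C_1 ≅ Z^18, C_2 ≅ Z^12.

The boundary map ∂_1: C_1 → C_0 sends each edge [p,q] (with p < q) to q − p.
The resulting 7×18 matrix has rank 6, and its Smith normal form has invariant factors (1,1,1,1,1,1).

∂_2: C_2 → C_1 maps a triangle to the signed sum of its edges. For instance
  ∂BEG = EG − BG + BE,
  ∂AFJ = FJ − AJ + AF.
The resulting 18×12 matrix has rank 12, and its Smith normal form has invariant factors (1,1,1,1,1,1,1,1,1,1,1,2).

Reading off H_k = ker ∂_k / im ∂_{k+1}:

  H_0: rank C_0 − rank ∂_1 = 7 − 6 = 1, and the invariant factors of ∂_1 are all 1, so H_0 ≅ Z.
  H_1: rank ker ∂_1 − rank ∂_2 = (18 − 6) − 12 = 0, and ∂_2 has invariant factor 2 > 1, so H_1 ≅ Z/2.
  H_2: rank ker ∂_2 − rank ∂_3 = (12 − 12) − 0 = 0, and there is no ∂_3, so H_2 ≅ 0.

(K is a triangulation of the real projective plane RP^2.)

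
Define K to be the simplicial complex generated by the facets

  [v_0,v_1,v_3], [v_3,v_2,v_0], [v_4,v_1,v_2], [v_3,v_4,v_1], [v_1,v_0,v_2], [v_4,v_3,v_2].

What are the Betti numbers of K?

b_0 = 1, b_1 = 0, b_2 = 1.

Order the vertices as v_0 < v_1 < v_2 < v_3 < v_4. Listing each simplex with vertices in this order, K has dimension 2 with simplices:

  0-simplices (5): [v_0], [v_1], [v_2], [v_3], [v_4]
  1-simplices (9): [v_0,v_1], [v_0,v_2], [v_0,v_3], [v_1,v_2], [v_1,v_3], [v_1,v_4], [v_2,v_3], [v_2,v_4], [v_3,v_4]
  2-simplices (6): [v_0,v_1,v_2], [v_0,v_1,v_3], [v_0,v_2,v_3], [v_1,v_2,v_4], [v_1,v_3,v_4], [v_2,v_3,v_4]

Hence C_0 ≅ Z^5, C_1 ≅ Z^9, C_2 ≅ Z^6.

The boundary map ∂_1: C_1 → C_0 is given by ∂[p,q] = [q] − [p].
This gives a 5×9 integer matrix of rank 4; reducing to Smith normal form yields diagonal entries (1,1,1,1).

The boundary map ∂_2: C_2 → C_1 acts by ∂[p,q,r] = [q,r] − [p,r] + [p,q]. For instance
  ∂[v_1,v_2,v_4] = [v_2,v_4] − [v_1,v_4] + [v_1,v_2],
  ∂[v_1,v_3,v_4] = [v_3,v_4] − [v_1,v_4] + [v_1,v_3].
As a 9×6 matrix over Z this has rank 5, with invariant factors (1,1,1,1,1).

Reading off H_k = ker ∂_k / im ∂_{k+1}:

  H_0: rank C_0 − rank ∂_1 = 5 − 4 = 1, and the invariant factors of ∂_1 are all 1, so H_0 = Z.
  H_1: rank ker ∂_1 − rank ∂_2 = (9 − 4) − 5 = 0, and the invariant factors of ∂_2 are all 1, so H_1 = 0.
  H_2: rank ker ∂_2 − rank ∂_3 = (6 − 5) − 0 = 1, and there is no ∂_3, so H_2 = Z.

As a check, the Euler characteristic is 5 − 9 + 6 = 2, which agrees with 1 − 0 + 1 = 2.

Hence the Betti numbers are b_0 = 1, b_1 = 0, b_2 = 1.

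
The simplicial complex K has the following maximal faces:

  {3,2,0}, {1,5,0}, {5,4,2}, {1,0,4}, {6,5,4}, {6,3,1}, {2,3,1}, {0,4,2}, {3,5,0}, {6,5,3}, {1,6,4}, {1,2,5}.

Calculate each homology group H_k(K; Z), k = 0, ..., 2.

H_0 ≅ Z,  H_1 ≅ Z/2Z,  H_2 = 0.

K has 7 vertices, 18 edges, 12 triangles.
rank ∂_0 = 0, rank ∂_1 = 6 ⇒ b_0 = 7 − 0 − 6 = 1; all invariant factors of ∂_1 are 1 so no torsion. So H_0 = Z.
rank ∂_1 = 6, rank ∂_2 = 12 ⇒ b_1 = 18 − 6 − 12 = 0; ∂_2 has invariant factor(s) [2] giving torsion. So H_1 = Z/2Z.
rank ∂_2 = 12, rank ∂_3 = 0 ⇒ b_2 = 12 − 12 − 0 = 0. So H_2 = 0.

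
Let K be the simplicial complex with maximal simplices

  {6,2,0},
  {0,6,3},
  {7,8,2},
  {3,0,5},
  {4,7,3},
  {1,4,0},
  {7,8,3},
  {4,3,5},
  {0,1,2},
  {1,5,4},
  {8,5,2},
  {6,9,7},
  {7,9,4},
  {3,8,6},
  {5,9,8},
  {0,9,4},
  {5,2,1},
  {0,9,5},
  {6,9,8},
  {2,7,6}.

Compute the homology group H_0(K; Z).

H_0 = Z.

Take the total order 0 < 1 < 2 < 3 < 4 < 5 < 6 < 7 < 8 < 9 on the vertex set. Then K (dimension 2) consists of the simplices:

  0-simplices (10): [0], [1], [2], [3], [4], [5], [6], [7], [8], [9]
  1-simplices (30): (30 of them)
  2-simplices (20): (20 of them)

Hence C_0 ≅ Z^10, C_1 ≅ Z^30, C_2 ≅ Z^20.

Boundary ∂_1: C_1 → C_0 maps an edge to its endpoints' difference, ∂[p,q] = q − p.
This gives a 10×30 integer matrix of rank 9; reducing to Smith normal form yields diagonal entries (1,1,1,1,1,1,1,1,1).

Boundary ∂_2: C_2 → C_1 acts by ∂[p,q,r] = [q,r] − [p,r] + [p,q]. For instance
  ∂[1,4,5] = [4,5] − [1,5] + [1,4],
  ∂[0,4,9] = [4,9] − [0,9] + [0,4].
The 30×20 boundary matrix has rank 20 and Smith normal form diag(1,1,1,1,1,1,1,1,1,1,1,1,1,1,1,1,1,1,1,2).

Computing H_k = (kernel of ∂_k) / (image of ∂_{k+1}):

  H_0: rank C_0 − rank ∂_1 = 10 − 9 = 1, and the invariant factors of ∂_1 are all 1, so H_0 = Z.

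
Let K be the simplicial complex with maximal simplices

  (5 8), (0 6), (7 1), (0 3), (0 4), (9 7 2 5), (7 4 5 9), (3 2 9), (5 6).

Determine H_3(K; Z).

We work with the vertex ordering 0 < 1 < 2 < 3 < 4 < 5 < 6 < 7 < 8 < 9. The simplices of K, each written with vertices in increasing order, are:

  0-simplices (10): [0], [1], [2], [3], [4], [5], [6], [7], [8], [9]
  1-simplices (17): [0,3], [0,4], [0,6], [1,7], [2,3], [2,5], [2,7], [2,9], [3,9], [4,5], [4,7], [4,9], [5,6], [5,7], [5,8], [5,9], [7,9]
  2-simplices (8): [2,3,9], [2,5,7], [2,5,9], [2,7,9], [4,5,7], [4,5,9], [4,7,9], [5,7,9]
  3-simplices (2): [2,5,7,9], [4,5,7,9]

giving chain groups C_0 ≅ Z^10, C_1 ≅ Z^17, C_2 ≅ Z^8, C_3 ≅ Z^2.

The boundary map ∂_1: C_1 → C_0 sends each edge [p,q] (with p < q) to q − p.
This gives a 10×17 integer matrix of rank 9; reducing to Smith normal form yields diagonal entries (1,1,1,1,1,1,1,1,1).

The boundary map ∂_2: C_2 → C_1 sends each 2-simplex [p,q,r] to [q,r] − [p,r] + [p,q]. For instance
  ∂[4,7,9] = [7,9] − [4,9] + [4,7],
  ∂[4,5,7] = [5,7] − [4,7] + [4,5].
This gives a 17×8 integer matrix of rank 6; reducing to Smith normal form yields diagonal entries (1,1,1,1,1,1).

∂_3: C_3 → C_2 sends each 3-simplex σ to the alternating sum Σ_i (−1)^i (σ with its i-th vertex removed). For instance
  ∂[4,5,7,9] = [5,7,9] − [4,7,9] + [4,5,9] − [4,5,7],
  ∂[2,5,7,9] = [5,7,9] − [2,7,9] + [2,5,9] − [2,5,7].
The 8×2 boundary matrix has rank 2 and Smith normal form diag(1,1).

Now H_k = ker ∂_k / im ∂_{k+1}, so:

  H_3: rank ker ∂_3 − rank ∂_4 = (2 − 2) − 0 = 0, and there is no ∂_4, so H_3 ≅ 0.

H_3 = 0.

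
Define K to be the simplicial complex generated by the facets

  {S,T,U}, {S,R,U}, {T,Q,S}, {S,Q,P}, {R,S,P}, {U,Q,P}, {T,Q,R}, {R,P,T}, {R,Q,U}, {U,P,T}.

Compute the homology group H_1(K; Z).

H_1 ≅ Z/2.

Take the total order P < Q < R < S < T < U on the vertex set. Then K (dimension 2) consists of the simplices:

  0-simplices (6): P, Q, R, S, T, U
  1-simplices (15): PQ, PR, PS, PT, PU, QR, QS, QT, QU, RS, RT, RU, ST, SU, TU
  2-simplices (10): PQS, PQU, PRS, PRT, PTU, QRT, QRU, QST, RSU, STU

so the chain groups are C_0 ≅ Z^6, C_1 ≅ Z^15, C_2 ≅ Z^10.

Boundary ∂_1: C_1 → C_0 maps an edge to its endpoints' difference, ∂[p,q] = q − p. For instance
  ∂ST = T − S.
The 6×15 boundary matrix has rank 5 and Smith normal form diag(1,1,1,1,1).

Boundary ∂_2: C_2 → C_1 maps a triangle to the signed sum of its edges. For instance
  ∂PRT = RT − PT + PR,
  ∂STU = TU − SU + ST.
This gives a 15×10 integer matrix of rank 10; reducing to Smith normal form yields diagonal entries (1,1,1,1,1,1,1,1,1,2).

Reading off H_k = ker ∂_k / im ∂_{k+1}:

  H_1: rank ker ∂_1 − rank ∂_2 = (15 − 5) − 10 = 0, and ∂_2 has invariant factor 2 > 1, so H_1 ≅ Z/2.

(K is a triangulation of the real projective plane RP^2.)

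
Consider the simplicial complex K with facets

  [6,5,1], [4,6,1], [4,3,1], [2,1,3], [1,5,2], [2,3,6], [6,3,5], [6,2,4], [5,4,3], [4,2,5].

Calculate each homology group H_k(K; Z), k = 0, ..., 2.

H_0 = Z,  H_1 = Z/2,  H_2 = 0.

K has 6 vertices, 15 edges, 10 triangles.
rank ∂_0 = 0, rank ∂_1 = 5 ⇒ b_0 = 6 − 0 − 5 = 1; all invariant factors of ∂_1 are 1 so no torsion. So H_0 ≅ Z.
rank ∂_1 = 5, rank ∂_2 = 10 ⇒ b_1 = 15 − 5 − 10 = 0; ∂_2 has invariant factor(s) [2] giving torsion. So H_1 ≅ Z/2.
rank ∂_2 = 10, rank ∂_3 = 0 ⇒ b_2 = 10 − 10 − 0 = 0. So H_2 ≅ 0.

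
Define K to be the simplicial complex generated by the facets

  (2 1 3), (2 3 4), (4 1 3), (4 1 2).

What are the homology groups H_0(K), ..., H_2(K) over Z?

H_0 = Z,  H_1 = 0,  H_2 = Z.

Order the vertices as 1 < 2 < 3 < 4. Listing each simplex with vertices in this order, K has dimension 2 with simplices:

  0-simplices (4): [1], [2], [3], [4]
  1-simplices (6): [1,2], [1,3], [1,4], [2,3], [2,4], [3,4]
  2-simplices (4): [1,2,3], [1,2,4], [1,3,4], [2,3,4]

so the chain groups are C_0 ≅ Z^4, C_1 ≅ Z^6, C_2 ≅ Z^4.

The boundary map ∂_1: C_1 → C_0 is given by ∂[p,q] = [q] − [p]. For instance
  ∂[2,3] = [3] − [2].
As a 4×6 matrix over Z this has rank 3, with invariant factors (1,1,1).

The boundary map ∂_2: C_2 → C_1 acts by ∂[p,q,r] = [q,r] − [p,r] + [p,q]. For instance
  ∂[2,3,4] = [3,4] − [2,4] + [2,3],
  ∂[1,2,4] = [2,4] − [1,4] + [1,2].
As a 6×4 matrix over Z this has rank 3, with invariant factors (1,1,1).

Computing H_k = (kernel of ∂_k) / (image of ∂_{k+1}):

  H_0: rank C_0 − rank ∂_1 = 4 − 3 = 1, and the invariant factors of ∂_1 are all 1, so H_0 ≅ Z.
  H_1: rank ker ∂_1 − rank ∂_2 = (6 − 3) − 3 = 0, and the invariant factors of ∂_2 are all 1, so H_1 ≅ 0.
  H_2: rank ker ∂_2 − rank ∂_3 = (4 − 3) − 0 = 1, and there is no ∂_3, so H_2 ≅ Z.

As a check, the Euler characteristic is 4 − 6 + 4 = 2, which agrees with 1 − 0 + 1 = 2.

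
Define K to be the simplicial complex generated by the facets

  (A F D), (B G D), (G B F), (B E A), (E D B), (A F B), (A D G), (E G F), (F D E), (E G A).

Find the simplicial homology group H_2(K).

H_2 = 0.

K has 6 vertices, 15 edges, 10 triangles.
rank ∂_2 = 10, rank ∂_3 = 0 ⇒ b_2 = 10 − 10 − 0 = 0. So H_2 ≅ 0.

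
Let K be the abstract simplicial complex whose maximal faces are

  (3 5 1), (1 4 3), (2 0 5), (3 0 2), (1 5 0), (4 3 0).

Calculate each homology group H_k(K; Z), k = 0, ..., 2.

K has 6 vertices, 12 edges, 6 triangles.
rank ∂_0 = 0, rank ∂_1 = 5 ⇒ b_0 = 6 − 0 − 5 = 1; all invariant factors of ∂_1 are 1 so no torsion. So H_0 ≅ Z.
rank ∂_1 = 5, rank ∂_2 = 6 ⇒ b_1 = 12 − 5 − 6 = 1; all invariant factors of ∂_2 are 1 so no torsion. So H_1 ≅ Z.
rank ∂_2 = 6, rank ∂_3 = 0 ⇒ b_2 = 6 − 6 − 0 = 0. So H_2 ≅ 0.

H_0 = Z,  H_1 = Z,  H_2 = 0.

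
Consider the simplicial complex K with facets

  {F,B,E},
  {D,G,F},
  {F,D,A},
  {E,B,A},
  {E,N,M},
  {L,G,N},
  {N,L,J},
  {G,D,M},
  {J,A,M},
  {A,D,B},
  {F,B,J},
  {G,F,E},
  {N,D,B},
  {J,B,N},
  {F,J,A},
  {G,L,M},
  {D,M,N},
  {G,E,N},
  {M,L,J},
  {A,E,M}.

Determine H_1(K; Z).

H_1 = Z ⊕ Z_2.

K has 10 vertices, 30 edges, 20 triangles.
rank ∂_1 = 9, rank ∂_2 = 20 ⇒ b_1 = 30 − 9 − 20 = 1; ∂_2 has invariant factor(s) [2] giving torsion. So H_1 = Z ⊕ Z_2.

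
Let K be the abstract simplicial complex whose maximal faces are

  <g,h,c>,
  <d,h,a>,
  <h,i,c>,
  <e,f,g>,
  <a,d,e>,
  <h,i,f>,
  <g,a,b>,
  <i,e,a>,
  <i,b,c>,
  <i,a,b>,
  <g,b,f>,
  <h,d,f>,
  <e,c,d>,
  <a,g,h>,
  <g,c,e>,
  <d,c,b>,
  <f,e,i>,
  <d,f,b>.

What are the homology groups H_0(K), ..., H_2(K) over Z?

Fix the vertex order a < b < c < d < e < f < g < h < i and write every simplex with vertices in increasing order. Then dim K = 2 and the simplices of K are:

  0-simplices (9): a, b, c, d, e, f, g, h, i
  1-simplices (27): ab, ad, ae, ag, ah, ai, bc, bd, bf, bg, bi, cd, ce, cg, ch, ci, de, df, dh, ef, eg, ei, fg, fh, fi, gh, hi
  2-simplices (18): abg, abi, ade, adh, aei, agh, bcd, bci, bdf, bfg, cde, ceg, cgh, chi, dfh, efg, efi, fhi

so the chain groups are C_0 ≅ Z^9, C_1 ≅ Z^27, C_2 ≅ Z^18.

The boundary map ∂_1: C_1 → C_0 maps an edge to its endpoints' difference, ∂[p,q] = q − p.
The resulting 9×27 matrix has rank 8, and its Smith normal form has invariant factors (1,1,1,1,1,1,1,1).

The boundary map ∂_2: C_2 → C_1 maps a triangle to the signed sum of its edges. For instance
  ∂efi = fi − ei + ef,
  ∂bdf = df − bf + bd.
As a 27×18 matrix over Z this has rank 17, with invariant factors (1,1,1,1,1,1,1,1,1,1,1,1,1,1,1,1,1).

Reading off H_k = ker ∂_k / im ∂_{k+1}:

  H_0: rank C_0 − rank ∂_1 = 9 − 8 = 1, and the invariant factors of ∂_1 are all 1, so H_0 ≅ Z.
  H_1: rank ker ∂_1 − rank ∂_2 = (27 − 8) − 17 = 2, and the invariant factors of ∂_2 are all 1, so H_1 ≅ Z^2.
  H_2: rank ker ∂_2 − rank ∂_3 = (18 − 17) − 0 = 1, and there is no ∂_3, so H_2 ≅ Z.

(K is a triangulation of the torus T^2.)

H_0 ≅ Z,  H_1 ≅ Z^2,  H_2 ≅ Z.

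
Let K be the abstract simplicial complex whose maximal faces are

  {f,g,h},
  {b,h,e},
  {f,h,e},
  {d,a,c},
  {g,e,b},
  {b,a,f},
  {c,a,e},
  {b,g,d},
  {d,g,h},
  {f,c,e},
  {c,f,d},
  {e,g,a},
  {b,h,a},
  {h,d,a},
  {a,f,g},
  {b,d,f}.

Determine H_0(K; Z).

H_0 ≅ Z.

K has 8 vertices, 24 edges, 16 triangles.
rank ∂_0 = 0, rank ∂_1 = 7 ⇒ b_0 = 8 − 0 − 7 = 1; all invariant factors of ∂_1 are 1 so no torsion. So H_0 ≅ Z.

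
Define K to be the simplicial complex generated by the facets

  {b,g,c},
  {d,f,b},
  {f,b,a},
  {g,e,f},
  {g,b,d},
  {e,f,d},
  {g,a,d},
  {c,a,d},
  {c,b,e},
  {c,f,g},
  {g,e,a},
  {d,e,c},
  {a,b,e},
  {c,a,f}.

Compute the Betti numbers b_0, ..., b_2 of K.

We work with the vertex ordering a < b < c < d < e < f < g. The simplices of K, each written with vertices in increasing order, are:

  0-simplices (7): a, b, c, d, e, f, g
  1-simplices (21): ab, ac, ad, ae, af, ag, bc, bd, be, bf, bg, cd, ce, cf, cg, de, df, dg, ef, eg, fg
  2-simplices (14): abe, abf, acd, acf, adg, aeg, bce, bcg, bdf, bdg, cde, cfg, def, efg

so the chain groups are C_0 ≅ Z^7, C_1 ≅ Z^21, C_2 ≅ Z^14.

∂_1: C_1 → C_0 is given by ∂[p,q] = [q] − [p]. For instance
  ∂ab = b − a.
The resulting 7×21 matrix has rank 6, and its Smith normal form has invariant factors (1,1,1,1,1,1).

The boundary map ∂_2: C_2 → C_1 acts by ∂[p,q,r] = [q,r] − [p,r] + [p,q]. For instance
  ∂bce = ce − be + bc,
  ∂cde = de − ce + cd.
The 21×14 boundary matrix has rank 13 and Smith normal form diag(1,1,1,1,1,1,1,1,1,1,1,1,1).

Now H_k = ker ∂_k / im ∂_{k+1}, so:

  H_0: rank C_0 − rank ∂_1 = 7 − 6 = 1, and the invariant factors of ∂_1 are all 1, so H_0 = Z.
  H_1: rank ker ∂_1 − rank ∂_2 = (21 − 6) − 13 = 2, and the invariant factors of ∂_2 are all 1, so H_1 = Z^2.
  H_2: rank ker ∂_2 − rank ∂_3 = (14 − 13) − 0 = 1, and there is no ∂_3, so H_2 = Z.

(K is a triangulation of the torus T^2.)

Hence the Betti numbers are b_0 = 1, b_1 = 2, b_2 = 1.

b_0 = 1, b_1 = 2, b_2 = 1.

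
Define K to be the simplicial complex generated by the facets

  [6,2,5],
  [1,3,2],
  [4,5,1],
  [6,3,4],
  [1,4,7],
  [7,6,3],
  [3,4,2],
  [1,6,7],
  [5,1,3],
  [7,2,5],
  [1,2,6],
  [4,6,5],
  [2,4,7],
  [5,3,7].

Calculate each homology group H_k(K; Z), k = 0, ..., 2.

We work with the vertex ordering 1 < 2 < 3 < 4 < 5 < 6 < 7. The simplices of K, each written with vertices in increasing order, are:

  0-simplices (7): [1], [2], [3], [4], [5], [6], [7]
  1-simplices (21): [1,2], [1,3], [1,4], [1,5], [1,6], [1,7], [2,3], [2,4], [2,5], [2,6], [2,7], [3,4], [3,5], [3,6], [3,7], [4,5], [4,6], [4,7], [5,6], [5,7], [6,7]
  2-simplices (14): [1,2,3], [1,2,6], [1,3,5], [1,4,5], [1,4,7], [1,6,7], [2,3,4], [2,4,7], [2,5,6], [2,5,7], [3,4,6], [3,5,7], [3,6,7], [4,5,6]

giving chain groups C_0 ≅ Z^7, C_1 ≅ Z^21, C_2 ≅ Z^14.

∂_1: C_1 → C_0 sends each edge [p,q] (with p < q) to q − p. For instance
  ∂[3,4] = [4] − [3].
The resulting 7×21 matrix has rank 6, and its Smith normal form has invariant factors (1,1,1,1,1,1).

Boundary ∂_2: C_2 → C_1 sends each 2-simplex [p,q,r] to [q,r] − [p,r] + [p,q]. For instance
  ∂[2,3,4] = [3,4] − [2,4] + [2,3],
  ∂[1,4,5] = [4,5] − [1,5] + [1,4].
The resulting 21×14 matrix has rank 13, and its Smith normal form has invariant factors (1,1,1,1,1,1,1,1,1,1,1,1,1).

Now H_k = ker ∂_k / im ∂_{k+1}, so:

  H_0: rank C_0 − rank ∂_1 = 7 − 6 = 1, and the invariant factors of ∂_1 are all 1, so H_0 ≅ Z.
  H_1: rank ker ∂_1 − rank ∂_2 = (21 − 6) − 13 = 2, and the invariant factors of ∂_2 are all 1, so H_1 ≅ Z^2.
  H_2: rank ker ∂_2 − rank ∂_3 = (14 − 13) − 0 = 1, and there is no ∂_3, so H_2 ≅ Z.

(K is a triangulation of the torus T^2.)

H_0 ≅ Z,  H_1 ≅ Z^2,  H_2 ≅ Z.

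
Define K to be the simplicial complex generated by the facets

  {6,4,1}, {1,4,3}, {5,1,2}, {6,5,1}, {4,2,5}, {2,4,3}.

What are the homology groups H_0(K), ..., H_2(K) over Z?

Take the total order 1 < 2 < 3 < 4 < 5 < 6 on the vertex set. Then K (dimension 2) consists of the simplices:

  0-simplices (6): [1], [2], [3], [4], [5], [6]
  1-simplices (12): [1,2], [1,3], [1,4], [1,5], [1,6], [2,3], [2,4], [2,5], [3,4], [4,5], [4,6], [5,6]
  2-simplices (6): [1,2,5], [1,3,4], [1,4,6], [1,5,6], [2,3,4], [2,4,5]

Hence C_0 ≅ Z^6, C_1 ≅ Z^12, C_2 ≅ Z^6.

Boundary ∂_1: C_1 → C_0 maps an edge to its endpoints' difference, ∂[p,q] = q − p.
The 6×12 boundary matrix has rank 5 and Smith normal form diag(1,1,1,1,1).

∂_2: C_2 → C_1 maps a triangle to the signed sum of its edges. For instance
  ∂[2,3,4] = [3,4] − [2,4] + [2,3],
  ∂[2,4,5] = [4,5] − [2,5] + [2,4].
As a 12×6 matrix over Z this has rank 6, with invariant factors (1,1,1,1,1,1).

Reading off H_k = ker ∂_k / im ∂_{k+1}:

  H_0: rank C_0 − rank ∂_1 = 6 − 5 = 1, and the invariant factors of ∂_1 are all 1, so H_0 ≅ Z.
  H_1: rank ker ∂_1 − rank ∂_2 = (12 − 5) − 6 = 1, and the invariant factors of ∂_2 are all 1, so H_1 ≅ Z.
  H_2: rank ker ∂_2 − rank ∂_3 = (6 − 6) − 0 = 0, and there is no ∂_3, so H_2 ≅ 0.

(K is a triangulation of the cylinder S^1 x I.)

H_0 ≅ Z,  H_1 ≅ Z,  H_2 = 0.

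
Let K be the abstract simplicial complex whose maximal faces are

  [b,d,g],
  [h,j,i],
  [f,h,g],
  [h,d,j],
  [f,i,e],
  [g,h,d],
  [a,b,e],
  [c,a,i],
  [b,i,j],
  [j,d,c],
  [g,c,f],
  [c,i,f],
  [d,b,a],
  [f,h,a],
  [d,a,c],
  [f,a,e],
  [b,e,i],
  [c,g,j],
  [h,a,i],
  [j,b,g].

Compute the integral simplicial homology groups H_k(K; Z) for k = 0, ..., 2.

K has 10 vertices, 30 edges, 20 triangles.
rank ∂_0 = 0, rank ∂_1 = 9 ⇒ b_0 = 10 − 0 − 9 = 1; all invariant factors of ∂_1 are 1 so no torsion. So H_0 = Z.
rank ∂_1 = 9, rank ∂_2 = 20 ⇒ b_1 = 30 − 9 − 20 = 1; ∂_2 has invariant factor(s) [2] giving torsion. So H_1 = Z ⊕ Z_2.
rank ∂_2 = 20, rank ∂_3 = 0 ⇒ b_2 = 20 − 20 − 0 = 0. So H_2 = 0.

H_0 ≅ Z,  H_1 ≅ Z ⊕ Z_2,  H_2 = 0.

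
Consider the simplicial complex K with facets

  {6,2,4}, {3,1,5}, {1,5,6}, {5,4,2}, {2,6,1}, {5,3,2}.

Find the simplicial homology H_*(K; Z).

Order the vertices as 1 < 2 < 3 < 4 < 5 < 6. Listing each simplex with vertices in this order, K has dimension 2 with simplices:

  0-simplices (6): [1], [2], [3], [4], [5], [6]
  1-simplices (12): [1,2], [1,3], [1,5], [1,6], [2,3], [2,4], [2,5], [2,6], [3,5], [4,5], [4,6], [5,6]
  2-simplices (6): [1,2,6], [1,3,5], [1,5,6], [2,3,5], [2,4,5], [2,4,6]

Hence C_0 ≅ Z^6, C_1 ≅ Z^12, C_2 ≅ Z^6.

Boundary ∂_1: C_1 → C_0 maps an edge to its endpoints' difference, ∂[p,q] = q − p.
The 6×12 boundary matrix has rank 5 and Smith normal form diag(1,1,1,1,1).

∂_2: C_2 → C_1 maps a triangle to the signed sum of its edges. For instance
  ∂[1,5,6] = [5,6] − [1,6] + [1,5],
  ∂[2,4,5] = [4,5] − [2,5] + [2,4].
This gives a 12×6 integer matrix of rank 6; reducing to Smith normal form yields diagonal entries (1,1,1,1,1,1).

Computing H_k = (kernel of ∂_k) / (image of ∂_{k+1}):

  H_0: rank C_0 − rank ∂_1 = 6 − 5 = 1, and the invariant factors of ∂_1 are all 1, so H_0 = Z.
  H_1: rank ker ∂_1 − rank ∂_2 = (12 − 5) − 6 = 1, and the invariant factors of ∂_2 are all 1, so H_1 = Z.
  H_2: rank ker ∂_2 − rank ∂_3 = (6 − 6) − 0 = 0, and there is no ∂_3, so H_2 = 0.

As a check, the Euler characteristic is 6 − 12 + 6 = 0, which agrees with 1 − 1 + 0 = 0.

H_0 = Z,  H_1 = Z,  H_2 = 0.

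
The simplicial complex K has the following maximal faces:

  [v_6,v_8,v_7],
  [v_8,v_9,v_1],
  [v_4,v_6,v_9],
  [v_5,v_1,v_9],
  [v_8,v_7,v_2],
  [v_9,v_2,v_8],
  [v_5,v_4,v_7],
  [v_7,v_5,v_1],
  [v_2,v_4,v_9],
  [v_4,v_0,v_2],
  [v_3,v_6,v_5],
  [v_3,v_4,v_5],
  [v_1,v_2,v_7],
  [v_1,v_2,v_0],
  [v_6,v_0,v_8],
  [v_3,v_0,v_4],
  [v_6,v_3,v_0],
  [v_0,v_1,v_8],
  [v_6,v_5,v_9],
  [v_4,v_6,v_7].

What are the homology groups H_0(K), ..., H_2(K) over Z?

Fix the vertex order v_0 < v_1 < v_2 < v_3 < v_4 < v_5 < v_6 < v_7 < v_8 < v_9 and write every simplex with vertices in increasing order. Then dim K = 2 and the simplices of K are:

  0-simplices (10): [v_0], [v_1], [v_2], [v_3], [v_4], [v_5], [v_6], [v_7], [v_8], [v_9]
  1-simplices (30): (30 of them)
  2-simplices (20): (20 of them)

giving chain groups C_0 ≅ Z^10, C_1 ≅ Z^30, C_2 ≅ Z^20.

Boundary ∂_1: C_1 → C_0 sends each edge [p,q] (with p < q) to q − p.
The resulting 10×30 matrix has rank 9, and its Smith normal form has invariant factors (1,1,1,1,1,1,1,1,1).

The boundary map ∂_2: C_2 → C_1 maps a triangle to the signed sum of its edges. For instance
  ∂[v_3,v_4,v_5] = [v_4,v_5] − [v_3,v_5] + [v_3,v_4],
  ∂[v_2,v_8,v_9] = [v_8,v_9] − [v_2,v_9] + [v_2,v_8].
This gives a 30×20 integer matrix of rank 20; reducing to Smith normal form yields diagonal entries (1,1,1,1,1,1,1,1,1,1,1,1,1,1,1,1,1,1,1,2).

Reading off H_k = ker ∂_k / im ∂_{k+1}:

  H_0: rank C_0 − rank ∂_1 = 10 − 9 = 1, and the invariant factors of ∂_1 are all 1, so H_0 ≅ Z.
  H_1: rank ker ∂_1 − rank ∂_2 = (30 − 9) − 20 = 1, and ∂_2 has invariant factor 2 > 1, so H_1 ≅ Z ⊕ Z/2.
  H_2: rank ker ∂_2 − rank ∂_3 = (20 − 20) − 0 = 0, and there is no ∂_3, so H_2 ≅ 0.

As a check, the Euler characteristic is 10 − 30 + 20 = 0, which agrees with 1 − 1 + 0 = 0.

H_0 ≅ Z,  H_1 ≅ Z ⊕ Z/2,  H_2 = 0.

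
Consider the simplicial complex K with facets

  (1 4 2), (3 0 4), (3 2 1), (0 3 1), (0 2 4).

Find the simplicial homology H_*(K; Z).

Take the total order 0 < 1 < 2 < 3 < 4 on the vertex set. Then K (dimension 2) consists of the simplices:

  0-simplices (5): [0], [1], [2], [3], [4]
  1-simplices (10): [0,1], [0,2], [0,3], [0,4], [1,2], [1,3], [1,4], [2,3], [2,4], [3,4]
  2-simplices (5): [0,1,3], [0,2,4], [0,3,4], [1,2,3], [1,2,4]

giving chain groups C_0 ≅ Z^5, C_1 ≅ Z^10, C_2 ≅ Z^5.

The boundary map ∂_1: C_1 → C_0 is given by ∂[p,q] = [q] − [p].
This gives a 5×10 integer matrix of rank 4; reducing to Smith normal form yields diagonal entries (1,1,1,1).

∂_2: C_2 → C_1 sends each 2-simplex [p,q,r] to [q,r] − [p,r] + [p,q]. For instance
  ∂[1,2,4] = [2,4] − [1,4] + [1,2],
  ∂[0,1,3] = [1,3] − [0,3] + [0,1].
As a 10×5 matrix over Z this has rank 5, with invariant factors (1,1,1,1,1).

Reading off H_k = ker ∂_k / im ∂_{k+1}:

  H_0: rank C_0 − rank ∂_1 = 5 − 4 = 1, and the invariant factors of ∂_1 are all 1, so H_0 ≅ Z.
  H_1: rank ker ∂_1 − rank ∂_2 = (10 − 4) − 5 = 1, and the invariant factors of ∂_2 are all 1, so H_1 ≅ Z.
  H_2: rank ker ∂_2 − rank ∂_3 = (5 − 5) − 0 = 0, and there is no ∂_3, so H_2 ≅ 0.

H_0 = Z,  H_1 = Z,  H_2 = 0.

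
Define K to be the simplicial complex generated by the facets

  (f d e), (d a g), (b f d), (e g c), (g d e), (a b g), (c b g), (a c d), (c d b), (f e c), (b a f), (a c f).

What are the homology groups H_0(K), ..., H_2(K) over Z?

H_0 = Z,  H_1 = Z/2,  H_2 = 0.

K has 7 vertices, 18 edges, 12 triangles.
rank ∂_0 = 0, rank ∂_1 = 6 ⇒ b_0 = 7 − 0 − 6 = 1; all invariant factors of ∂_1 are 1 so no torsion. So H_0 = Z.
rank ∂_1 = 6, rank ∂_2 = 12 ⇒ b_1 = 18 − 6 − 12 = 0; ∂_2 has invariant factor(s) [2] giving torsion. So H_1 = Z/2.
rank ∂_2 = 12, rank ∂_3 = 0 ⇒ b_2 = 12 − 12 − 0 = 0. So H_2 = 0.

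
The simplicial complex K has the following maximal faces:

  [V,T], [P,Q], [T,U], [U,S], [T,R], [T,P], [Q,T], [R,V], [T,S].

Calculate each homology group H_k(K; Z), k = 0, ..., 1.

H_0 ≅ Z,  H_1 ≅ Z^3.

We work with the vertex ordering P < Q < R < S < T < U < V. The simplices of K, each written with vertices in increasing order, are:

  0-simplices (7): P, Q, R, S, T, U, V
  1-simplices (9): PQ, PT, QT, RT, RV, ST, SU, TU, TV

so the chain groups are C_0 ≅ Z^7, C_1 ≅ Z^9.

∂_1: C_1 → C_0 sends each edge [p,q] (with p < q) to q − p. For instance
  ∂SU = U − S.
As a 7×9 matrix over Z this has rank 6, with invariant factors (1,1,1,1,1,1).

Now H_k = ker ∂_k / im ∂_{k+1}, so:

  H_0: rank C_0 − rank ∂_1 = 7 − 6 = 1, and the invariant factors of ∂_1 are all 1, so H_0 = Z.
  H_1: rank ker ∂_1 − rank ∂_2 = (9 − 6) − 0 = 3, and there is no ∂_2, so H_1 = Z^3.

(K is a triangulation of a wedge of 3 circles.)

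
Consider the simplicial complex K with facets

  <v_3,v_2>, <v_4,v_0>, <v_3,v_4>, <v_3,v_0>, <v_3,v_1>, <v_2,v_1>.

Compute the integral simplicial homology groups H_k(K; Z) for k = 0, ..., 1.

H_0 ≅ Z,  H_1 ≅ Z^2.

We work with the vertex ordering v_0 < v_1 < v_2 < v_3 < v_4. The simplices of K, each written with vertices in increasing order, are:

  0-simplices (5): [v_0], [v_1], [v_2], [v_3], [v_4]
  1-simplices (6): [v_0,v_3], [v_0,v_4], [v_1,v_2], [v_1,v_3], [v_2,v_3], [v_3,v_4]

so the chain groups are C_0 ≅ Z^5, C_1 ≅ Z^6.

Boundary ∂_1: C_1 → C_0 maps an edge to its endpoints' difference, ∂[p,q] = q − p. For instance
  ∂[v_3,v_4] = [v_4] − [v_3].
The 5×6 boundary matrix has rank 4 and Smith normal form diag(1,1,1,1).

Reading off H_k = ker ∂_k / im ∂_{k+1}:

  H_0: rank C_0 − rank ∂_1 = 5 − 4 = 1, and the invariant factors of ∂_1 are all 1, so H_0 ≅ Z.
  H_1: rank ker ∂_1 − rank ∂_2 = (6 − 4) − 0 = 2, and there is no ∂_2, so H_1 ≅ Z^2.

(K is a triangulation of a wedge of 2 circles.)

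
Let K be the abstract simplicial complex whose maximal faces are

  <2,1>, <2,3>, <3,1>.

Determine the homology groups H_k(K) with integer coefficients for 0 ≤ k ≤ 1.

H_0 ≅ Z,  H_1 ≅ Z.

We work with the vertex ordering 1 < 2 < 3. The simplices of K, each written with vertices in increasing order, are:

  0-simplices (3): [1], [2], [3]
  1-simplices (3): [1,2], [1,3], [2,3]

giving chain groups C_0 ≅ Z^3, C_1 ≅ Z^3.

∂_1: C_1 → C_0 sends each edge [p,q] (with p < q) to q − p. For instance
  ∂[1,3] = [3] − [1].
This gives a 3×3 integer matrix of rank 2; reducing to Smith normal form yields diagonal entries (1,1).

Reading off H_k = ker ∂_k / im ∂_{k+1}:

  H_0: rank C_0 − rank ∂_1 = 3 − 2 = 1, and the invariant factors of ∂_1 are all 1, so H_0 ≅ Z.
  H_1: rank ker ∂_1 − rank ∂_2 = (3 − 2) − 0 = 1, and there is no ∂_2, so H_1 ≅ Z.

As a check, the Euler characteristic is 3 − 3 = 0, which agrees with 1 − 1 = 0.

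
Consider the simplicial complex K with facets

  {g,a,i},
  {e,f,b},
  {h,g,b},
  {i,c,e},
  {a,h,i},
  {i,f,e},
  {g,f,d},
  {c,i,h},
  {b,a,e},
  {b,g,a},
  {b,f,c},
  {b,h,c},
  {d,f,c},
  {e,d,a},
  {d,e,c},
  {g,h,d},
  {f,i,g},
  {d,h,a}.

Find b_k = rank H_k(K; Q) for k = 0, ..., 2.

b_0 = 1, b_1 = 1, b_2 = 0.

Order the vertices as a < b < c < d < e < f < g < h < i. Listing each simplex with vertices in this order, K has dimension 2 with simplices:

  0-simplices (9): a, b, c, d, e, f, g, h, i
  1-simplices (27): ab, ad, ae, ag, ah, ai, bc, be, bf, bg, bh, cd, ce, cf, ch, ci, de, df, dg, dh, ef, ei, fg, fi, gh, gi, hi
  2-simplices (18): abe, abg, ade, adh, agi, ahi, bcf, bch, bef, bgh, cde, cdf, cei, chi, dfg, dgh, efi, fgi

Hence C_0 ≅ Z^9, C_1 ≅ Z^27, C_2 ≅ Z^18.

Boundary ∂_1: C_1 → C_0 sends each edge [p,q] (with p < q) to q − p. For instance
  ∂cf = f − c.
The 9×27 boundary matrix has rank 8 and Smith normal form diag(1,1,1,1,1,1,1,1).

∂_2: C_2 → C_1 maps a triangle to the signed sum of its edges. For instance
  ∂bcf = cf − bf + bc,
  ∂chi = hi − ci + ch.
The 27×18 boundary matrix has rank 18 and Smith normal form diag(1,1,1,1,1,1,1,1,1,1,1,1,1,1,1,1,1,2).

Now H_k = ker ∂_k / im ∂_{k+1}, so:

  H_0: rank C_0 − rank ∂_1 = 9 − 8 = 1, and the invariant factors of ∂_1 are all 1, so H_0 ≅ Z.
  H_1: rank ker ∂_1 − rank ∂_2 = (27 − 8) − 18 = 1, and ∂_2 has invariant factor 2 > 1, so H_1 ≅ Z ⊕ Z/2Z.
  H_2: rank ker ∂_2 − rank ∂_3 = (18 − 18) − 0 = 0, and there is no ∂_3, so H_2 ≅ 0.

As a check, the Euler characteristic is 9 − 27 + 18 = 0, which agrees with 1 − 1 + 0 = 0.
(K is a triangulation of the Klein bottle.)

Hence the Betti numbers are b_0 = 1, b_1 = 1, b_2 = 0.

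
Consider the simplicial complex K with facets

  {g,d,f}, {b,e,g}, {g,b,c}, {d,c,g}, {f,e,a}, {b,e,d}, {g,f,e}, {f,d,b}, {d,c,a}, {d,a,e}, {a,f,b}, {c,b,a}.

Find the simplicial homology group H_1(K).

H_1 = Z/2Z.

Fix the vertex order a < b < c < d < e < f < g and write every simplex with vertices in increasing order. Then dim K = 2 and the simplices of K are:

  0-simplices (7): a, b, c, d, e, f, g
  1-simplices (18): ab, ac, ad, ae, af, bc, bd, be, bf, bg, cd, cg, de, df, dg, ef, eg, fg
  2-simplices (12): abc, abf, acd, ade, aef, bcg, bde, bdf, beg, cdg, dfg, efg

so the chain groups are C_0 ≅ Z^7, C_1 ≅ Z^18, C_2 ≅ Z^12.

Boundary ∂_1: C_1 → C_0 is given by ∂[p,q] = [q] − [p].
As a 7×18 matrix over Z this has rank 6, with invariant factors (1,1,1,1,1,1).

∂_2: C_2 → C_1 acts by ∂[p,q,r] = [q,r] − [p,r] + [p,q]. For instance
  ∂bdf = df − bf + bd,
  ∂dfg = fg − dg + df.
The 18×12 boundary matrix has rank 12 and Smith normal form diag(1,1,1,1,1,1,1,1,1,1,1,2).

Reading off H_k = ker ∂_k / im ∂_{k+1}:

  H_1: rank ker ∂_1 − rank ∂_2 = (18 − 6) − 12 = 0, and ∂_2 has invariant factor 2 > 1, so H_1 = Z/2Z.

(K is a triangulation of the real projective plane RP^2.)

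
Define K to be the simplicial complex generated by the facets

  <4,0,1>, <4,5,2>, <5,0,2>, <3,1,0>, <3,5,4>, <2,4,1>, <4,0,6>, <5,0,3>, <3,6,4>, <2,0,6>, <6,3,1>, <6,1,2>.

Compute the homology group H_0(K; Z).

Take the total order 0 < 1 < 2 < 3 < 4 < 5 < 6 on the vertex set. Then K (dimension 2) consists of the simplices:

  0-simplices (7): [0], [1], [2], [3], [4], [5], [6]
  1-simplices (18): [0,1], [0,2], [0,3], [0,4], [0,5], [0,6], [1,2], [1,3], [1,4], [1,6], [2,4], [2,5], [2,6], [3,4], [3,5], [3,6], [4,5], [4,6]
  2-simplices (12): [0,1,3], [0,1,4], [0,2,5], [0,2,6], [0,3,5], [0,4,6], [1,2,4], [1,2,6], [1,3,6], [2,4,5], [3,4,5], [3,4,6]

Hence C_0 ≅ Z^7, C_1 ≅ Z^18, C_2 ≅ Z^12.

Boundary ∂_1: C_1 → C_0 maps an edge to its endpoints' difference, ∂[p,q] = q − p.
As a 7×18 matrix over Z this has rank 6, with invariant factors (1,1,1,1,1,1).

Boundary ∂_2: C_2 → C_1 maps a triangle to the signed sum of its edges. For instance
  ∂[0,2,6] = [2,6] − [0,6] + [0,2],
  ∂[0,2,5] = [2,5] − [0,5] + [0,2].
The resulting 18×12 matrix has rank 12, and its Smith normal form has invariant factors (1,1,1,1,1,1,1,1,1,1,1,2).

From H_k ≅ ker(∂_k) / im(∂_{k+1}) we obtain:

  H_0: rank C_0 − rank ∂_1 = 7 − 6 = 1, and the invariant factors of ∂_1 are all 1, so H_0 = Z.

H_0 ≅ Z.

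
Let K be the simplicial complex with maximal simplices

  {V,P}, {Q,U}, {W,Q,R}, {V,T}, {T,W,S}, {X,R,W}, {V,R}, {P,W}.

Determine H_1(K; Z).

Fix the vertex order P < Q < R < S < T < U < V < W < X and write every simplex with vertices in increasing order. Then dim K = 2 and the simplices of K are:

  0-simplices (9): P, Q, R, S, T, U, V, W, X
  1-simplices (13): PV, PW, QR, QU, QW, RV, RW, RX, ST, SW, TV, TW, WX
  2-simplices (3): QRW, RWX, STW

giving chain groups C_0 ≅ Z^9, C_1 ≅ Z^13, C_2 ≅ Z^3.

Boundary ∂_1: C_1 → C_0 maps an edge to its endpoints' difference, ∂[p,q] = q − p. For instance
  ∂ST = T − S.
This gives a 9×13 integer matrix of rank 8; reducing to Smith normal form yields diagonal entries (1,1,1,1,1,1,1,1).

∂_2: C_2 → C_1 sends each 2-simplex [p,q,r] to [q,r] − [p,r] + [p,q]. For instance
  ∂QRW = RW − QW + QR,
  ∂STW = TW − SW + ST.
The 13×3 boundary matrix has rank 3 and Smith normal form diag(1,1,1).

Computing H_k = (kernel of ∂_k) / (image of ∂_{k+1}):

  H_1: rank ker ∂_1 − rank ∂_2 = (13 − 8) − 3 = 2, and the invariant factors of ∂_2 are all 1, so H_1 ≅ Z^2.

H_1 = Z^2.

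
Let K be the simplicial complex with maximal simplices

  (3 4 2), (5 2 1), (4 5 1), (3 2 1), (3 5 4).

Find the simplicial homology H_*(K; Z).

H_0 = Z,  H_1 = Z,  H_2 = 0.

Take the total order 1 < 2 < 3 < 4 < 5 on the vertex set. Then K (dimension 2) consists of the simplices:

  0-simplices (5): [1], [2], [3], [4], [5]
  1-simplices (10): [1,2], [1,3], [1,4], [1,5], [2,3], [2,4], [2,5], [3,4], [3,5], [4,5]
  2-simplices (5): [1,2,3], [1,2,5], [1,4,5], [2,3,4], [3,4,5]

giving chain groups C_0 ≅ Z^5, C_1 ≅ Z^10, C_2 ≅ Z^5.

Boundary ∂_1: C_1 → C_0 sends each edge [p,q] (with p < q) to q − p. For instance
  ∂[3,5] = [5] − [3].
The 5×10 boundary matrix has rank 4 and Smith normal form diag(1,1,1,1).

The boundary map ∂_2: C_2 → C_1 maps a triangle to the signed sum of its edges. For instance
  ∂[3,4,5] = [4,5] − [3,5] + [3,4],
  ∂[1,4,5] = [4,5] − [1,5] + [1,4].
As a 10×5 matrix over Z this has rank 5, with invariant factors (1,1,1,1,1).

Now H_k = ker ∂_k / im ∂_{k+1}, so:

  H_0: rank C_0 − rank ∂_1 = 5 − 4 = 1, and the invariant factors of ∂_1 are all 1, so H_0 = Z.
  H_1: rank ker ∂_1 − rank ∂_2 = (10 − 4) − 5 = 1, and the invariant factors of ∂_2 are all 1, so H_1 = Z.
  H_2: rank ker ∂_2 − rank ∂_3 = (5 − 5) − 0 = 0, and there is no ∂_3, so H_2 = 0.

As a check, the Euler characteristic is 5 − 10 + 5 = 0, which agrees with 1 − 1 + 0 = 0.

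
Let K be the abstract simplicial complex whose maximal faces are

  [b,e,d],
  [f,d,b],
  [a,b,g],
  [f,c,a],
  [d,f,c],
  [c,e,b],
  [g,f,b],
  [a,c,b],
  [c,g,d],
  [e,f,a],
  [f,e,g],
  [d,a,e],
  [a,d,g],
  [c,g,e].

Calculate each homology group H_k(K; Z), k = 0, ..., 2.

K has 7 vertices, 21 edges, 14 triangles.
rank ∂_0 = 0, rank ∂_1 = 6 ⇒ b_0 = 7 − 0 − 6 = 1; all invariant factors of ∂_1 are 1 so no torsion. So H_0 = Z.
rank ∂_1 = 6, rank ∂_2 = 13 ⇒ b_1 = 21 − 6 − 13 = 2; all invariant factors of ∂_2 are 1 so no torsion. So H_1 = Z^2.
rank ∂_2 = 13, rank ∂_3 = 0 ⇒ b_2 = 14 − 13 − 0 = 1. So H_2 = Z.

H_0 ≅ Z,  H_1 ≅ Z^2,  H_2 ≅ Z.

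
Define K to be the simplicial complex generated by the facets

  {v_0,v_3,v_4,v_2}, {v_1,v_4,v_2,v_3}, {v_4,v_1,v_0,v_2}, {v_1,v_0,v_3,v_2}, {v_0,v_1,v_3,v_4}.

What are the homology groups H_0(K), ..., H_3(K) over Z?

We work with the vertex ordering v_0 < v_1 < v_2 < v_3 < v_4. The simplices of K, each written with vertices in increasing order, are:

  0-simplices (5): [v_0], [v_1], [v_2], [v_3], [v_4]
  1-simplices (10): [v_0,v_1], [v_0,v_2], [v_0,v_3], [v_0,v_4], [v_1,v_2], [v_1,v_3], [v_1,v_4], [v_2,v_3], [v_2,v_4], [v_3,v_4]
  2-simplices (10): [v_0,v_1,v_2], [v_0,v_1,v_3], [v_0,v_1,v_4], [v_0,v_2,v_3], [v_0,v_2,v_4], [v_0,v_3,v_4], [v_1,v_2,v_3], [v_1,v_2,v_4], [v_1,v_3,v_4], [v_2,v_3,v_4]
  3-simplices (5): [v_0,v_1,v_2,v_3], [v_0,v_1,v_2,v_4], [v_0,v_1,v_3,v_4], [v_0,v_2,v_3,v_4], [v_1,v_2,v_3,v_4]

so the chain groups are C_0 ≅ Z^5, C_1 ≅ Z^10, C_2 ≅ Z^10, C_3 ≅ Z^5.

The boundary map ∂_1: C_1 → C_0 sends each edge [p,q] (with p < q) to q − p. For instance
  ∂[v_1,v_4] = [v_4] − [v_1].
The resulting 5×10 matrix has rank 4, and its Smith normal form has invariant factors (1,1,1,1).

Boundary ∂_2: C_2 → C_1 maps a triangle to the signed sum of its edges. For instance
  ∂[v_0,v_1,v_2] = [v_1,v_2] − [v_0,v_2] + [v_0,v_1],
  ∂[v_0,v_1,v_3] = [v_1,v_3] − [v_0,v_3] + [v_0,v_1].
This gives a 10×10 integer matrix of rank 6; reducing to Smith normal form yields diagonal entries (1,1,1,1,1,1).

Boundary ∂_3: C_3 → C_2 sends each 3-simplex σ to the alternating sum Σ_i (−1)^i (σ with its i-th vertex removed). For instance
  ∂[v_0,v_1,v_2,v_3] = [v_1,v_2,v_3] − [v_0,v_2,v_3] + [v_0,v_1,v_3] − [v_0,v_1,v_2],
  ∂[v_0,v_1,v_3,v_4] = [v_1,v_3,v_4] − [v_0,v_3,v_4] + [v_0,v_1,v_4] − [v_0,v_1,v_3].
The 10×5 boundary matrix has rank 4 and Smith normal form diag(1,1,1,1).

Now H_k = ker ∂_k / im ∂_{k+1}, so:

  H_0: rank C_0 − rank ∂_1 = 5 − 4 = 1, and the invariant factors of ∂_1 are all 1, so H_0 ≅ Z.
  H_1: rank ker ∂_1 − rank ∂_2 = (10 − 4) − 6 = 0, and the invariant factors of ∂_2 are all 1, so H_1 ≅ 0.
  H_2: rank ker ∂_2 − rank ∂_3 = (10 − 6) − 4 = 0, and the invariant factors of ∂_3 are all 1, so H_2 ≅ 0.
  H_3: rank ker ∂_3 − rank ∂_4 = (5 − 4) − 0 = 1, and there is no ∂_4, so H_3 ≅ Z.

H_0 ≅ Z,  H_1 = 0,  H_2 = 0,  H_3 ≅ Z.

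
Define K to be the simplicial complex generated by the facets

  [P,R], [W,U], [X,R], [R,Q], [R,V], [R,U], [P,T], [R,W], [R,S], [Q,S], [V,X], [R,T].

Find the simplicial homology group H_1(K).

Take the total order P < Q < R < S < T < U < V < W < X on the vertex set. Then K (dimension 1) consists of the simplices:

  0-simplices (9): P, Q, R, S, T, U, V, W, X
  1-simplices (12): PR, PT, QR, QS, RS, RT, RU, RV, RW, RX, UW, VX

so the chain groups are C_0 ≅ Z^9, C_1 ≅ Z^12.

Boundary ∂_1: C_1 → C_0 is given by ∂[p,q] = [q] − [p]. For instance
  ∂RW = W − R.
The 9×12 boundary matrix has rank 8 and Smith normal form diag(1,1,1,1,1,1,1,1).

Computing H_k = (kernel of ∂_k) / (image of ∂_{k+1}):

  H_1: rank ker ∂_1 − rank ∂_2 = (12 − 8) − 0 = 4, and there is no ∂_2, so H_1 ≅ Z^4.

H_1 = Z^4.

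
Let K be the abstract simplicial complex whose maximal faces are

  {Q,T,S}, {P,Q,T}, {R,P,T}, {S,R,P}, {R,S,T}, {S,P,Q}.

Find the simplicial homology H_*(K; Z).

H_0 = Z,  H_1 = 0,  H_2 = Z.

Fix the vertex order P < Q < R < S < T and write every simplex with vertices in increasing order. Then dim K = 2 and the simplices of K are:

  0-simplices (5): P, Q, R, S, T
  1-simplices (9): PQ, PR, PS, PT, QS, QT, RS, RT, ST
  2-simplices (6): PQS, PQT, PRS, PRT, QST, RST

Hence C_0 ≅ Z^5, C_1 ≅ Z^9, C_2 ≅ Z^6.

Boundary ∂_1: C_1 → C_0 maps an edge to its endpoints' difference, ∂[p,q] = q − p.
The resulting 5×9 matrix has rank 4, and its Smith normal form has invariant factors (1,1,1,1).

The boundary map ∂_2: C_2 → C_1 sends each 2-simplex [p,q,r] to [q,r] − [p,r] + [p,q]. For instance
  ∂PRS = RS − PS + PR,
  ∂PQS = QS − PS + PQ.
The resulting 9×6 matrix has rank 5, and its Smith normal form has invariant factors (1,1,1,1,1).

Computing H_k = (kernel of ∂_k) / (image of ∂_{k+1}):

  H_0: rank C_0 − rank ∂_1 = 5 − 4 = 1, and the invariant factors of ∂_1 are all 1, so H_0 ≅ Z.
  H_1: rank ker ∂_1 − rank ∂_2 = (9 − 4) − 5 = 0, and the invariant factors of ∂_2 are all 1, so H_1 ≅ 0.
  H_2: rank ker ∂_2 − rank ∂_3 = (6 − 5) − 0 = 1, and there is no ∂_3, so H_2 ≅ Z.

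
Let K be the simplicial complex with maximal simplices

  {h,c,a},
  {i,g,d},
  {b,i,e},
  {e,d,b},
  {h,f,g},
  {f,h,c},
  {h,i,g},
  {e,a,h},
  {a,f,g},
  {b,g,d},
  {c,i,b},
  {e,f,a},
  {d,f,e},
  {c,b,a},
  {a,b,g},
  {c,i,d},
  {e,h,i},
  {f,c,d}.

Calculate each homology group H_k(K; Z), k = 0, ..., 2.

H_0 ≅ Z,  H_1 ≅ Z ⊕ Z/2,  H_2 = 0.

Fix the vertex order a < b < c < d < e < f < g < h < i and write every simplex with vertices in increasing order. Then dim K = 2 and the simplices of K are:

  0-simplices (9): a, b, c, d, e, f, g, h, i
  1-simplices (27): ab, ac, ae, af, ag, ah, bc, bd, be, bg, bi, cd, cf, ch, ci, de, df, dg, di, ef, eh, ei, fg, fh, gh, gi, hi
  2-simplices (18): abc, abg, ach, aef, aeh, afg, bci, bde, bdg, bei, cdf, cdi, cfh, def, dgi, ehi, fgh, ghi

Hence C_0 ≅ Z^9, C_1 ≅ Z^27, C_2 ≅ Z^18.

∂_1: C_1 → C_0 maps an edge to its endpoints' difference, ∂[p,q] = q − p.
The 9×27 boundary matrix has rank 8 and Smith normal form diag(1,1,1,1,1,1,1,1).

The boundary map ∂_2: C_2 → C_1 maps a triangle to the signed sum of its edges. For instance
  ∂def = ef − df + de,
  ∂aeh = eh − ah + ae.
As a 27×18 matrix over Z this has rank 18, with invariant factors (1,1,1,1,1,1,1,1,1,1,1,1,1,1,1,1,1,2).

Reading off H_k = ker ∂_k / im ∂_{k+1}:

  H_0: rank C_0 − rank ∂_1 = 9 − 8 = 1, and the invariant factors of ∂_1 are all 1, so H_0 = Z.
  H_1: rank ker ∂_1 − rank ∂_2 = (27 − 8) − 18 = 1, and ∂_2 has invariant factor 2 > 1, so H_1 = Z ⊕ Z/2.
  H_2: rank ker ∂_2 − rank ∂_3 = (18 − 18) − 0 = 0, and there is no ∂_3, so H_2 = 0.

As a check, the Euler characteristic is 9 − 27 + 18 = 0, which agrees with 1 − 1 + 0 = 0.
(K is a triangulation of the Klein bottle.)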